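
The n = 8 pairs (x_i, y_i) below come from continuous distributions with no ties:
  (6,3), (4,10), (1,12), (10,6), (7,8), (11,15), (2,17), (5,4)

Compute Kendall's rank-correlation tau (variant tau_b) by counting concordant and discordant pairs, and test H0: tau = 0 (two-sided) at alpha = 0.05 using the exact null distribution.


Step 1: Enumerate the 28 unordered pairs (i,j) with i<j and classify each by sign(x_j-x_i) * sign(y_j-y_i).
  (1,2):dx=-2,dy=+7->D; (1,3):dx=-5,dy=+9->D; (1,4):dx=+4,dy=+3->C; (1,5):dx=+1,dy=+5->C
  (1,6):dx=+5,dy=+12->C; (1,7):dx=-4,dy=+14->D; (1,8):dx=-1,dy=+1->D; (2,3):dx=-3,dy=+2->D
  (2,4):dx=+6,dy=-4->D; (2,5):dx=+3,dy=-2->D; (2,6):dx=+7,dy=+5->C; (2,7):dx=-2,dy=+7->D
  (2,8):dx=+1,dy=-6->D; (3,4):dx=+9,dy=-6->D; (3,5):dx=+6,dy=-4->D; (3,6):dx=+10,dy=+3->C
  (3,7):dx=+1,dy=+5->C; (3,8):dx=+4,dy=-8->D; (4,5):dx=-3,dy=+2->D; (4,6):dx=+1,dy=+9->C
  (4,7):dx=-8,dy=+11->D; (4,8):dx=-5,dy=-2->C; (5,6):dx=+4,dy=+7->C; (5,7):dx=-5,dy=+9->D
  (5,8):dx=-2,dy=-4->C; (6,7):dx=-9,dy=+2->D; (6,8):dx=-6,dy=-11->C; (7,8):dx=+3,dy=-13->D
Step 2: C = 11, D = 17, total pairs = 28.
Step 3: tau = (C - D)/(n(n-1)/2) = (11 - 17)/28 = -0.214286.
Step 4: Exact two-sided p-value (enumerate n! = 40320 permutations of y under H0): p = 0.548413.
Step 5: alpha = 0.05. fail to reject H0.

tau_b = -0.2143 (C=11, D=17), p = 0.548413, fail to reject H0.


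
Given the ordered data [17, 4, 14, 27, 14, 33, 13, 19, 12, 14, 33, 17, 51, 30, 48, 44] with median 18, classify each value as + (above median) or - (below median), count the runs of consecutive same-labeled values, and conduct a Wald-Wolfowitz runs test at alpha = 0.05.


Step 1: Compute median = 18; label A = above, B = below.
Labels in order: BBBABABABBABAAAA  (n_A = 8, n_B = 8)
Step 2: Count runs R = 10.
Step 3: Under H0 (random ordering), E[R] = 2*n_A*n_B/(n_A+n_B) + 1 = 2*8*8/16 + 1 = 9.0000.
        Var[R] = 2*n_A*n_B*(2*n_A*n_B - n_A - n_B) / ((n_A+n_B)^2 * (n_A+n_B-1)) = 14336/3840 = 3.7333.
        SD[R] = 1.9322.
Step 4: Continuity-corrected z = (R - 0.5 - E[R]) / SD[R] = (10 - 0.5 - 9.0000) / 1.9322 = 0.2588.
Step 5: Two-sided p-value via normal approximation = 2*(1 - Phi(|z|)) = 0.795809.
Step 6: alpha = 0.05. fail to reject H0.

R = 10, z = 0.2588, p = 0.795809, fail to reject H0.


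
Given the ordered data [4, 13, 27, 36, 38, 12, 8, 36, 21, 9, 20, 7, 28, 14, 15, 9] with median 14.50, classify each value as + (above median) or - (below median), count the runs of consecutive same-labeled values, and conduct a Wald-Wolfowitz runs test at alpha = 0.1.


Step 1: Compute median = 14.50; label A = above, B = below.
Labels in order: BBAAABBAABABABAB  (n_A = 8, n_B = 8)
Step 2: Count runs R = 11.
Step 3: Under H0 (random ordering), E[R] = 2*n_A*n_B/(n_A+n_B) + 1 = 2*8*8/16 + 1 = 9.0000.
        Var[R] = 2*n_A*n_B*(2*n_A*n_B - n_A - n_B) / ((n_A+n_B)^2 * (n_A+n_B-1)) = 14336/3840 = 3.7333.
        SD[R] = 1.9322.
Step 4: Continuity-corrected z = (R - 0.5 - E[R]) / SD[R] = (11 - 0.5 - 9.0000) / 1.9322 = 0.7763.
Step 5: Two-sided p-value via normal approximation = 2*(1 - Phi(|z|)) = 0.437558.
Step 6: alpha = 0.1. fail to reject H0.

R = 11, z = 0.7763, p = 0.437558, fail to reject H0.


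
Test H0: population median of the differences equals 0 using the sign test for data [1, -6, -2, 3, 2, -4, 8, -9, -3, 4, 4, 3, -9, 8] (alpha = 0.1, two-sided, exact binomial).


Step 1: Discard zero differences. Original n = 14; n_eff = number of nonzero differences = 14.
Nonzero differences (with sign): +1, -6, -2, +3, +2, -4, +8, -9, -3, +4, +4, +3, -9, +8
Step 2: Count signs: positive = 8, negative = 6.
Step 3: Under H0: P(positive) = 0.5, so the number of positives S ~ Bin(14, 0.5).
Step 4: Two-sided exact p-value = sum of Bin(14,0.5) probabilities at or below the observed probability = 0.790527.
Step 5: alpha = 0.1. fail to reject H0.

n_eff = 14, pos = 8, neg = 6, p = 0.790527, fail to reject H0.


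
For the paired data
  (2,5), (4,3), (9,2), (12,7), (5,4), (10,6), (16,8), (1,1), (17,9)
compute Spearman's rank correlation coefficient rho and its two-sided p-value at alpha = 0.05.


Step 1: Rank x and y separately (midranks; no ties here).
rank(x): 2->2, 4->3, 9->5, 12->7, 5->4, 10->6, 16->8, 1->1, 17->9
rank(y): 5->5, 3->3, 2->2, 7->7, 4->4, 6->6, 8->8, 1->1, 9->9
Step 2: d_i = R_x(i) - R_y(i); compute d_i^2.
  (2-5)^2=9, (3-3)^2=0, (5-2)^2=9, (7-7)^2=0, (4-4)^2=0, (6-6)^2=0, (8-8)^2=0, (1-1)^2=0, (9-9)^2=0
sum(d^2) = 18.
Step 3: rho = 1 - 6*18 / (9*(9^2 - 1)) = 1 - 108/720 = 0.850000.
Step 4: Under H0, t = rho * sqrt((n-2)/(1-rho^2)) = 4.2691 ~ t(7).
Step 5: Two-sided p-value from the t-distribution with 7 df = 0.003705.
Step 6: alpha = 0.05. reject H0.

rho = 0.8500, p = 0.003705, reject H0 at alpha = 0.05.


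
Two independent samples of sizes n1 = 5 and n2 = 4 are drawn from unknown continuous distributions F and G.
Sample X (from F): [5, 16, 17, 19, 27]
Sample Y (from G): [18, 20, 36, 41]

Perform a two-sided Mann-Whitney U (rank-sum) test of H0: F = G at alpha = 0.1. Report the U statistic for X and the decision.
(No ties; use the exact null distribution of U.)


Step 1: Combine and sort all 9 observations; assign midranks.
sorted (value, group): (5,X), (16,X), (17,X), (18,Y), (19,X), (20,Y), (27,X), (36,Y), (41,Y)
ranks: 5->1, 16->2, 17->3, 18->4, 19->5, 20->6, 27->7, 36->8, 41->9
Step 2: Rank sum for X: R1 = 1 + 2 + 3 + 5 + 7 = 18.
Step 3: U_X = R1 - n1(n1+1)/2 = 18 - 5*6/2 = 18 - 15 = 3.
       U_Y = n1*n2 - U_X = 20 - 3 = 17.
Step 4: No ties, so the exact null distribution of U (based on enumerating the C(9,5) = 126 equally likely rank assignments) gives the two-sided p-value.
Step 5: p-value = 0.111111; compare to alpha = 0.1. fail to reject H0.

U_X = 3, p = 0.111111, fail to reject H0 at alpha = 0.1.


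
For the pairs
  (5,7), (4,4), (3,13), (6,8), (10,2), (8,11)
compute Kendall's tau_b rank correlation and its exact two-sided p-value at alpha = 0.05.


Step 1: Enumerate the 15 unordered pairs (i,j) with i<j and classify each by sign(x_j-x_i) * sign(y_j-y_i).
  (1,2):dx=-1,dy=-3->C; (1,3):dx=-2,dy=+6->D; (1,4):dx=+1,dy=+1->C; (1,5):dx=+5,dy=-5->D
  (1,6):dx=+3,dy=+4->C; (2,3):dx=-1,dy=+9->D; (2,4):dx=+2,dy=+4->C; (2,5):dx=+6,dy=-2->D
  (2,6):dx=+4,dy=+7->C; (3,4):dx=+3,dy=-5->D; (3,5):dx=+7,dy=-11->D; (3,6):dx=+5,dy=-2->D
  (4,5):dx=+4,dy=-6->D; (4,6):dx=+2,dy=+3->C; (5,6):dx=-2,dy=+9->D
Step 2: C = 6, D = 9, total pairs = 15.
Step 3: tau = (C - D)/(n(n-1)/2) = (6 - 9)/15 = -0.200000.
Step 4: Exact two-sided p-value (enumerate n! = 720 permutations of y under H0): p = 0.719444.
Step 5: alpha = 0.05. fail to reject H0.

tau_b = -0.2000 (C=6, D=9), p = 0.719444, fail to reject H0.


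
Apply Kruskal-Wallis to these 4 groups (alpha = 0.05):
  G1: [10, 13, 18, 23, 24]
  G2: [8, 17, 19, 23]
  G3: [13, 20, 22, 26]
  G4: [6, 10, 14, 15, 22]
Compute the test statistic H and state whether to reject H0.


Step 1: Combine all N = 18 observations and assign midranks.
sorted (value, group, rank): (6,G4,1), (8,G2,2), (10,G1,3.5), (10,G4,3.5), (13,G1,5.5), (13,G3,5.5), (14,G4,7), (15,G4,8), (17,G2,9), (18,G1,10), (19,G2,11), (20,G3,12), (22,G3,13.5), (22,G4,13.5), (23,G1,15.5), (23,G2,15.5), (24,G1,17), (26,G3,18)
Step 2: Sum ranks within each group.
R_1 = 51.5 (n_1 = 5)
R_2 = 37.5 (n_2 = 4)
R_3 = 49 (n_3 = 4)
R_4 = 33 (n_4 = 5)
Step 3: H = 12/(N(N+1)) * sum(R_i^2/n_i) - 3(N+1)
     = 12/(18*19) * (51.5^2/5 + 37.5^2/4 + 49^2/4 + 33^2/5) - 3*19
     = 0.035088 * 1700.06 - 57
     = 2.651316.
Step 4: Ties present; correction factor C = 1 - 24/(18^3 - 18) = 0.995872. Corrected H = 2.651316 / 0.995872 = 2.662306.
Step 5: Under H0, H ~ chi^2(3); p-value = 0.446671.
Step 6: alpha = 0.05. fail to reject H0.

H = 2.6623, df = 3, p = 0.446671, fail to reject H0.


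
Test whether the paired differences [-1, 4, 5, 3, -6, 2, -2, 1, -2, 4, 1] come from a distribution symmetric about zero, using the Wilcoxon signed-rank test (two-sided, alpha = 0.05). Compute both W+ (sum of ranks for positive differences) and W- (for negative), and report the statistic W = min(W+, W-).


Step 1: Drop any zero differences (none here) and take |d_i|.
|d| = [1, 4, 5, 3, 6, 2, 2, 1, 2, 4, 1]
Step 2: Midrank |d_i| (ties get averaged ranks).
ranks: |1|->2, |4|->8.5, |5|->10, |3|->7, |6|->11, |2|->5, |2|->5, |1|->2, |2|->5, |4|->8.5, |1|->2
Step 3: Attach original signs; sum ranks with positive sign and with negative sign.
W+ = 8.5 + 10 + 7 + 5 + 2 + 8.5 + 2 = 43
W- = 2 + 11 + 5 + 5 = 23
(Check: W+ + W- = 66 should equal n(n+1)/2 = 66.)
Step 4: Test statistic W = min(W+, W-) = 23.
Step 5: Ties in |d|, so use the tie-corrected normal approximation.
        E[W] = n(n+1)/4 = 11*12/4 = 33.
        Tie groups: |d|=1 (t=3), |d|=2 (t=3), |d|=4 (t=2); sum(t^3 - t) = 54.
        Var[W] = n(n+1)(2n+1)/24 - sum(t^3-t)/48 = 3036/24 - 54/48 = 125.375.
        z = (W - E[W]) / sqrt(Var[W]) = (23 - 33) / 11.1971 = -0.8931.
        Two-sided p = 2*Phi(z) = 0.371810.
Step 6: alpha = 0.05. fail to reject H0.

W+ = 43, W- = 23, W = min = 23, p = 0.371810, fail to reject H0.


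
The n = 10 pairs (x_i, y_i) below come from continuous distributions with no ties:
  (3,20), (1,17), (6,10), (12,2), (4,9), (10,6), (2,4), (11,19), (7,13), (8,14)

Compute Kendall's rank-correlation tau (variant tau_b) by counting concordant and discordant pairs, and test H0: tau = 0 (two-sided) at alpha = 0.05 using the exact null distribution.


Step 1: Enumerate the 45 unordered pairs (i,j) with i<j and classify each by sign(x_j-x_i) * sign(y_j-y_i).
  (1,2):dx=-2,dy=-3->C; (1,3):dx=+3,dy=-10->D; (1,4):dx=+9,dy=-18->D; (1,5):dx=+1,dy=-11->D
  (1,6):dx=+7,dy=-14->D; (1,7):dx=-1,dy=-16->C; (1,8):dx=+8,dy=-1->D; (1,9):dx=+4,dy=-7->D
  (1,10):dx=+5,dy=-6->D; (2,3):dx=+5,dy=-7->D; (2,4):dx=+11,dy=-15->D; (2,5):dx=+3,dy=-8->D
  (2,6):dx=+9,dy=-11->D; (2,7):dx=+1,dy=-13->D; (2,8):dx=+10,dy=+2->C; (2,9):dx=+6,dy=-4->D
  (2,10):dx=+7,dy=-3->D; (3,4):dx=+6,dy=-8->D; (3,5):dx=-2,dy=-1->C; (3,6):dx=+4,dy=-4->D
  (3,7):dx=-4,dy=-6->C; (3,8):dx=+5,dy=+9->C; (3,9):dx=+1,dy=+3->C; (3,10):dx=+2,dy=+4->C
  (4,5):dx=-8,dy=+7->D; (4,6):dx=-2,dy=+4->D; (4,7):dx=-10,dy=+2->D; (4,8):dx=-1,dy=+17->D
  (4,9):dx=-5,dy=+11->D; (4,10):dx=-4,dy=+12->D; (5,6):dx=+6,dy=-3->D; (5,7):dx=-2,dy=-5->C
  (5,8):dx=+7,dy=+10->C; (5,9):dx=+3,dy=+4->C; (5,10):dx=+4,dy=+5->C; (6,7):dx=-8,dy=-2->C
  (6,8):dx=+1,dy=+13->C; (6,9):dx=-3,dy=+7->D; (6,10):dx=-2,dy=+8->D; (7,8):dx=+9,dy=+15->C
  (7,9):dx=+5,dy=+9->C; (7,10):dx=+6,dy=+10->C; (8,9):dx=-4,dy=-6->C; (8,10):dx=-3,dy=-5->C
  (9,10):dx=+1,dy=+1->C
Step 2: C = 20, D = 25, total pairs = 45.
Step 3: tau = (C - D)/(n(n-1)/2) = (20 - 25)/45 = -0.111111.
Step 4: Exact two-sided p-value (enumerate n! = 3628800 permutations of y under H0): p = 0.727490.
Step 5: alpha = 0.05. fail to reject H0.

tau_b = -0.1111 (C=20, D=25), p = 0.727490, fail to reject H0.


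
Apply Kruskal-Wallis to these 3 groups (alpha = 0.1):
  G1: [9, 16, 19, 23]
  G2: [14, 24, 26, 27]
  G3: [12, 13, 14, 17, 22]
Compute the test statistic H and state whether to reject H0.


Step 1: Combine all N = 13 observations and assign midranks.
sorted (value, group, rank): (9,G1,1), (12,G3,2), (13,G3,3), (14,G2,4.5), (14,G3,4.5), (16,G1,6), (17,G3,7), (19,G1,8), (22,G3,9), (23,G1,10), (24,G2,11), (26,G2,12), (27,G2,13)
Step 2: Sum ranks within each group.
R_1 = 25 (n_1 = 4)
R_2 = 40.5 (n_2 = 4)
R_3 = 25.5 (n_3 = 5)
Step 3: H = 12/(N(N+1)) * sum(R_i^2/n_i) - 3(N+1)
     = 12/(13*14) * (25^2/4 + 40.5^2/4 + 25.5^2/5) - 3*14
     = 0.065934 * 696.362 - 42
     = 3.914011.
Step 4: Ties present; correction factor C = 1 - 6/(13^3 - 13) = 0.997253. Corrected H = 3.914011 / 0.997253 = 3.924793.
Step 5: Under H0, H ~ chi^2(2); p-value = 0.140521.
Step 6: alpha = 0.1. fail to reject H0.

H = 3.9248, df = 2, p = 0.140521, fail to reject H0.


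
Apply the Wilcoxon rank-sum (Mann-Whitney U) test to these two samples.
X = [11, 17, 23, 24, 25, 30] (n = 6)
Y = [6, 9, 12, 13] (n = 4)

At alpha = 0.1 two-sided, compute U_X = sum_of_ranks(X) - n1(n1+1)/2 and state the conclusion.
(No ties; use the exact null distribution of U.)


Step 1: Combine and sort all 10 observations; assign midranks.
sorted (value, group): (6,Y), (9,Y), (11,X), (12,Y), (13,Y), (17,X), (23,X), (24,X), (25,X), (30,X)
ranks: 6->1, 9->2, 11->3, 12->4, 13->5, 17->6, 23->7, 24->8, 25->9, 30->10
Step 2: Rank sum for X: R1 = 3 + 6 + 7 + 8 + 9 + 10 = 43.
Step 3: U_X = R1 - n1(n1+1)/2 = 43 - 6*7/2 = 43 - 21 = 22.
       U_Y = n1*n2 - U_X = 24 - 22 = 2.
Step 4: No ties, so the exact null distribution of U (based on enumerating the C(10,6) = 210 equally likely rank assignments) gives the two-sided p-value.
Step 5: p-value = 0.038095; compare to alpha = 0.1. reject H0.

U_X = 22, p = 0.038095, reject H0 at alpha = 0.1.


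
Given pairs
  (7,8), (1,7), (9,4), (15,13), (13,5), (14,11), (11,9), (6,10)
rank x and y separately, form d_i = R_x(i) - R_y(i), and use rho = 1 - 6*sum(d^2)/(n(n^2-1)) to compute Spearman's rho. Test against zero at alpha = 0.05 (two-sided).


Step 1: Rank x and y separately (midranks; no ties here).
rank(x): 7->3, 1->1, 9->4, 15->8, 13->6, 14->7, 11->5, 6->2
rank(y): 8->4, 7->3, 4->1, 13->8, 5->2, 11->7, 9->5, 10->6
Step 2: d_i = R_x(i) - R_y(i); compute d_i^2.
  (3-4)^2=1, (1-3)^2=4, (4-1)^2=9, (8-8)^2=0, (6-2)^2=16, (7-7)^2=0, (5-5)^2=0, (2-6)^2=16
sum(d^2) = 46.
Step 3: rho = 1 - 6*46 / (8*(8^2 - 1)) = 1 - 276/504 = 0.452381.
Step 4: Under H0, t = rho * sqrt((n-2)/(1-rho^2)) = 1.2425 ~ t(6).
Step 5: Two-sided p-value from the t-distribution with 6 df = 0.260405.
Step 6: alpha = 0.05. fail to reject H0.

rho = 0.4524, p = 0.260405, fail to reject H0 at alpha = 0.05.


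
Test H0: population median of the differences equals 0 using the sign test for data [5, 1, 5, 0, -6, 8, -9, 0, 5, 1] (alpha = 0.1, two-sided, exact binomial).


Step 1: Discard zero differences. Original n = 10; n_eff = number of nonzero differences = 8.
Nonzero differences (with sign): +5, +1, +5, -6, +8, -9, +5, +1
Step 2: Count signs: positive = 6, negative = 2.
Step 3: Under H0: P(positive) = 0.5, so the number of positives S ~ Bin(8, 0.5).
Step 4: Two-sided exact p-value = sum of Bin(8,0.5) probabilities at or below the observed probability = 0.289062.
Step 5: alpha = 0.1. fail to reject H0.

n_eff = 8, pos = 6, neg = 2, p = 0.289062, fail to reject H0.


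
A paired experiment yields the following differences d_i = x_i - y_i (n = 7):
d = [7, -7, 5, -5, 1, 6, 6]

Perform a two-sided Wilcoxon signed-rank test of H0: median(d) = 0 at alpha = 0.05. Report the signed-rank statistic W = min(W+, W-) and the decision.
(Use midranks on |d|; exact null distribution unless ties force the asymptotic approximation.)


Step 1: Drop any zero differences (none here) and take |d_i|.
|d| = [7, 7, 5, 5, 1, 6, 6]
Step 2: Midrank |d_i| (ties get averaged ranks).
ranks: |7|->6.5, |7|->6.5, |5|->2.5, |5|->2.5, |1|->1, |6|->4.5, |6|->4.5
Step 3: Attach original signs; sum ranks with positive sign and with negative sign.
W+ = 6.5 + 2.5 + 1 + 4.5 + 4.5 = 19
W- = 6.5 + 2.5 = 9
(Check: W+ + W- = 28 should equal n(n+1)/2 = 28.)
Step 4: Test statistic W = min(W+, W-) = 9.
Step 5: Ties in |d|, so use the tie-corrected normal approximation.
        E[W] = n(n+1)/4 = 7*8/4 = 14.
        Tie groups: |d|=5 (t=2), |d|=6 (t=2), |d|=7 (t=2); sum(t^3 - t) = 18.
        Var[W] = n(n+1)(2n+1)/24 - sum(t^3-t)/48 = 840/24 - 18/48 = 34.625.
        z = (W - E[W]) / sqrt(Var[W]) = (9 - 14) / 5.8843 = -0.8497.
        Two-sided p = 2*Phi(z) = 0.395482.
Step 6: alpha = 0.05. fail to reject H0.

W+ = 19, W- = 9, W = min = 9, p = 0.395482, fail to reject H0.


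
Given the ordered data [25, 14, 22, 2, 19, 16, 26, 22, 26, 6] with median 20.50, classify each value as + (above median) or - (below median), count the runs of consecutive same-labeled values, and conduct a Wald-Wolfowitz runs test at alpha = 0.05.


Step 1: Compute median = 20.50; label A = above, B = below.
Labels in order: ABABBBAAAB  (n_A = 5, n_B = 5)
Step 2: Count runs R = 6.
Step 3: Under H0 (random ordering), E[R] = 2*n_A*n_B/(n_A+n_B) + 1 = 2*5*5/10 + 1 = 6.0000.
        Var[R] = 2*n_A*n_B*(2*n_A*n_B - n_A - n_B) / ((n_A+n_B)^2 * (n_A+n_B-1)) = 2000/900 = 2.2222.
        SD[R] = 1.4907.
Step 4: R = E[R], so z = 0 with no continuity correction.
Step 5: Two-sided p-value via normal approximation = 2*(1 - Phi(|z|)) = 1.000000.
Step 6: alpha = 0.05. fail to reject H0.

R = 6, z = 0.0000, p = 1.000000, fail to reject H0.


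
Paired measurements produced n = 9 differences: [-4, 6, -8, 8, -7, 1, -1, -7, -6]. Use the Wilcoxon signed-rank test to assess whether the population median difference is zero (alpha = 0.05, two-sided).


Step 1: Drop any zero differences (none here) and take |d_i|.
|d| = [4, 6, 8, 8, 7, 1, 1, 7, 6]
Step 2: Midrank |d_i| (ties get averaged ranks).
ranks: |4|->3, |6|->4.5, |8|->8.5, |8|->8.5, |7|->6.5, |1|->1.5, |1|->1.5, |7|->6.5, |6|->4.5
Step 3: Attach original signs; sum ranks with positive sign and with negative sign.
W+ = 4.5 + 8.5 + 1.5 = 14.5
W- = 3 + 8.5 + 6.5 + 1.5 + 6.5 + 4.5 = 30.5
(Check: W+ + W- = 45 should equal n(n+1)/2 = 45.)
Step 4: Test statistic W = min(W+, W-) = 14.5.
Step 5: Ties in |d|, so use the tie-corrected normal approximation.
        E[W] = n(n+1)/4 = 9*10/4 = 22.5.
        Tie groups: |d|=1 (t=2), |d|=6 (t=2), |d|=7 (t=2), |d|=8 (t=2); sum(t^3 - t) = 24.
        Var[W] = n(n+1)(2n+1)/24 - sum(t^3-t)/48 = 1710/24 - 24/48 = 70.75.
        z = (W - E[W]) / sqrt(Var[W]) = (14.5 - 22.5) / 8.4113 = -0.9511.
        Two-sided p = 2*Phi(z) = 0.341553.
Step 6: alpha = 0.05. fail to reject H0.

W+ = 14.5, W- = 30.5, W = min = 14.5, p = 0.341553, fail to reject H0.


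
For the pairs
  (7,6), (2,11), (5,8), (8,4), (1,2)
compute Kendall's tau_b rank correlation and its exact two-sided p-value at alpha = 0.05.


Step 1: Enumerate the 10 unordered pairs (i,j) with i<j and classify each by sign(x_j-x_i) * sign(y_j-y_i).
  (1,2):dx=-5,dy=+5->D; (1,3):dx=-2,dy=+2->D; (1,4):dx=+1,dy=-2->D; (1,5):dx=-6,dy=-4->C
  (2,3):dx=+3,dy=-3->D; (2,4):dx=+6,dy=-7->D; (2,5):dx=-1,dy=-9->C; (3,4):dx=+3,dy=-4->D
  (3,5):dx=-4,dy=-6->C; (4,5):dx=-7,dy=-2->C
Step 2: C = 4, D = 6, total pairs = 10.
Step 3: tau = (C - D)/(n(n-1)/2) = (4 - 6)/10 = -0.200000.
Step 4: Exact two-sided p-value (enumerate n! = 120 permutations of y under H0): p = 0.816667.
Step 5: alpha = 0.05. fail to reject H0.

tau_b = -0.2000 (C=4, D=6), p = 0.816667, fail to reject H0.


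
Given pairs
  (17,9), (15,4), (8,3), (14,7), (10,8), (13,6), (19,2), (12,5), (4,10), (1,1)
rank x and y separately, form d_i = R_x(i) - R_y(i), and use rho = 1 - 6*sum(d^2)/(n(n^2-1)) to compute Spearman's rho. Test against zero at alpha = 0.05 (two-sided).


Step 1: Rank x and y separately (midranks; no ties here).
rank(x): 17->9, 15->8, 8->3, 14->7, 10->4, 13->6, 19->10, 12->5, 4->2, 1->1
rank(y): 9->9, 4->4, 3->3, 7->7, 8->8, 6->6, 2->2, 5->5, 10->10, 1->1
Step 2: d_i = R_x(i) - R_y(i); compute d_i^2.
  (9-9)^2=0, (8-4)^2=16, (3-3)^2=0, (7-7)^2=0, (4-8)^2=16, (6-6)^2=0, (10-2)^2=64, (5-5)^2=0, (2-10)^2=64, (1-1)^2=0
sum(d^2) = 160.
Step 3: rho = 1 - 6*160 / (10*(10^2 - 1)) = 1 - 960/990 = 0.030303.
Step 4: Under H0, t = rho * sqrt((n-2)/(1-rho^2)) = 0.0857 ~ t(8).
Step 5: Two-sided p-value from the t-distribution with 8 df = 0.933773.
Step 6: alpha = 0.05. fail to reject H0.

rho = 0.0303, p = 0.933773, fail to reject H0 at alpha = 0.05.


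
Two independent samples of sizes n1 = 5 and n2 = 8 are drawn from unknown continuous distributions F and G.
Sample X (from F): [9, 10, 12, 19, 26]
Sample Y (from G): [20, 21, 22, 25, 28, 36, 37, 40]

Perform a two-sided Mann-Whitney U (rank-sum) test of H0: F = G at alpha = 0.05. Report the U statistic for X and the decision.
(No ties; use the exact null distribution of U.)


Step 1: Combine and sort all 13 observations; assign midranks.
sorted (value, group): (9,X), (10,X), (12,X), (19,X), (20,Y), (21,Y), (22,Y), (25,Y), (26,X), (28,Y), (36,Y), (37,Y), (40,Y)
ranks: 9->1, 10->2, 12->3, 19->4, 20->5, 21->6, 22->7, 25->8, 26->9, 28->10, 36->11, 37->12, 40->13
Step 2: Rank sum for X: R1 = 1 + 2 + 3 + 4 + 9 = 19.
Step 3: U_X = R1 - n1(n1+1)/2 = 19 - 5*6/2 = 19 - 15 = 4.
       U_Y = n1*n2 - U_X = 40 - 4 = 36.
Step 4: No ties, so the exact null distribution of U (based on enumerating the C(13,5) = 1287 equally likely rank assignments) gives the two-sided p-value.
Step 5: p-value = 0.018648; compare to alpha = 0.05. reject H0.

U_X = 4, p = 0.018648, reject H0 at alpha = 0.05.


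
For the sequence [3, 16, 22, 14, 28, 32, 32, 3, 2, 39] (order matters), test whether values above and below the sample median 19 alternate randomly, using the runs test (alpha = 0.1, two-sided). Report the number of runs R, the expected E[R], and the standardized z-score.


Step 1: Compute median = 19; label A = above, B = below.
Labels in order: BBABAAABBA  (n_A = 5, n_B = 5)
Step 2: Count runs R = 6.
Step 3: Under H0 (random ordering), E[R] = 2*n_A*n_B/(n_A+n_B) + 1 = 2*5*5/10 + 1 = 6.0000.
        Var[R] = 2*n_A*n_B*(2*n_A*n_B - n_A - n_B) / ((n_A+n_B)^2 * (n_A+n_B-1)) = 2000/900 = 2.2222.
        SD[R] = 1.4907.
Step 4: R = E[R], so z = 0 with no continuity correction.
Step 5: Two-sided p-value via normal approximation = 2*(1 - Phi(|z|)) = 1.000000.
Step 6: alpha = 0.1. fail to reject H0.

R = 6, z = 0.0000, p = 1.000000, fail to reject H0.


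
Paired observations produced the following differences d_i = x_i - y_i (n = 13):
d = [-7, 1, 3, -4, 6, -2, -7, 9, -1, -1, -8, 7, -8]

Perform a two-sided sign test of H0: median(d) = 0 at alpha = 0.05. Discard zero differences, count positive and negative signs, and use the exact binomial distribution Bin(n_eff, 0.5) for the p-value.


Step 1: Discard zero differences. Original n = 13; n_eff = number of nonzero differences = 13.
Nonzero differences (with sign): -7, +1, +3, -4, +6, -2, -7, +9, -1, -1, -8, +7, -8
Step 2: Count signs: positive = 5, negative = 8.
Step 3: Under H0: P(positive) = 0.5, so the number of positives S ~ Bin(13, 0.5).
Step 4: Two-sided exact p-value = sum of Bin(13,0.5) probabilities at or below the observed probability = 0.581055.
Step 5: alpha = 0.05. fail to reject H0.

n_eff = 13, pos = 5, neg = 8, p = 0.581055, fail to reject H0.


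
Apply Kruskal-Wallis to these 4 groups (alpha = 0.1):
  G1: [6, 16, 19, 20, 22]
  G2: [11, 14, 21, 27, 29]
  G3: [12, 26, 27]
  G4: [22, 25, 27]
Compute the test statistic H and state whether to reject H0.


Step 1: Combine all N = 16 observations and assign midranks.
sorted (value, group, rank): (6,G1,1), (11,G2,2), (12,G3,3), (14,G2,4), (16,G1,5), (19,G1,6), (20,G1,7), (21,G2,8), (22,G1,9.5), (22,G4,9.5), (25,G4,11), (26,G3,12), (27,G2,14), (27,G3,14), (27,G4,14), (29,G2,16)
Step 2: Sum ranks within each group.
R_1 = 28.5 (n_1 = 5)
R_2 = 44 (n_2 = 5)
R_3 = 29 (n_3 = 3)
R_4 = 34.5 (n_4 = 3)
Step 3: H = 12/(N(N+1)) * sum(R_i^2/n_i) - 3(N+1)
     = 12/(16*17) * (28.5^2/5 + 44^2/5 + 29^2/3 + 34.5^2/3) - 3*17
     = 0.044118 * 1226.73 - 51
     = 3.120588.
Step 4: Ties present; correction factor C = 1 - 30/(16^3 - 16) = 0.992647. Corrected H = 3.120588 / 0.992647 = 3.143704.
Step 5: Under H0, H ~ chi^2(3); p-value = 0.369995.
Step 6: alpha = 0.1. fail to reject H0.

H = 3.1437, df = 3, p = 0.369995, fail to reject H0.


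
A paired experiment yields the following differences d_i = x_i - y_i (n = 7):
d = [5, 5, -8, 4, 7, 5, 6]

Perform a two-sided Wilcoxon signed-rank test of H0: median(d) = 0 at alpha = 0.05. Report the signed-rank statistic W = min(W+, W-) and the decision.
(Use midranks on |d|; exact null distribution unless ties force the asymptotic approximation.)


Step 1: Drop any zero differences (none here) and take |d_i|.
|d| = [5, 5, 8, 4, 7, 5, 6]
Step 2: Midrank |d_i| (ties get averaged ranks).
ranks: |5|->3, |5|->3, |8|->7, |4|->1, |7|->6, |5|->3, |6|->5
Step 3: Attach original signs; sum ranks with positive sign and with negative sign.
W+ = 3 + 3 + 1 + 6 + 3 + 5 = 21
W- = 7 = 7
(Check: W+ + W- = 28 should equal n(n+1)/2 = 28.)
Step 4: Test statistic W = min(W+, W-) = 7.
Step 5: Ties in |d|, so use the tie-corrected normal approximation.
        E[W] = n(n+1)/4 = 7*8/4 = 14.
        Tie groups: |d|=5 (t=3); sum(t^3 - t) = 24.
        Var[W] = n(n+1)(2n+1)/24 - sum(t^3-t)/48 = 840/24 - 24/48 = 34.5.
        z = (W - E[W]) / sqrt(Var[W]) = (7 - 14) / 5.8737 = -1.1918.
        Two-sided p = 2*Phi(z) = 0.233356.
Step 6: alpha = 0.05. fail to reject H0.

W+ = 21, W- = 7, W = min = 7, p = 0.233356, fail to reject H0.


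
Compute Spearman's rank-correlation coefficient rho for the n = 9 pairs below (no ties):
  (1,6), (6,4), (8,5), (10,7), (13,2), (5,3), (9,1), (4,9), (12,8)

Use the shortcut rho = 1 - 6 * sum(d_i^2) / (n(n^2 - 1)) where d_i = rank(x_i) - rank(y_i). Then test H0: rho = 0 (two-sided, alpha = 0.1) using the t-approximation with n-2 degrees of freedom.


Step 1: Rank x and y separately (midranks; no ties here).
rank(x): 1->1, 6->4, 8->5, 10->7, 13->9, 5->3, 9->6, 4->2, 12->8
rank(y): 6->6, 4->4, 5->5, 7->7, 2->2, 3->3, 1->1, 9->9, 8->8
Step 2: d_i = R_x(i) - R_y(i); compute d_i^2.
  (1-6)^2=25, (4-4)^2=0, (5-5)^2=0, (7-7)^2=0, (9-2)^2=49, (3-3)^2=0, (6-1)^2=25, (2-9)^2=49, (8-8)^2=0
sum(d^2) = 148.
Step 3: rho = 1 - 6*148 / (9*(9^2 - 1)) = 1 - 888/720 = -0.233333.
Step 4: Under H0, t = rho * sqrt((n-2)/(1-rho^2)) = -0.6349 ~ t(7).
Step 5: Two-sided p-value from the t-distribution with 7 df = 0.545699.
Step 6: alpha = 0.1. fail to reject H0.

rho = -0.2333, p = 0.545699, fail to reject H0 at alpha = 0.1.


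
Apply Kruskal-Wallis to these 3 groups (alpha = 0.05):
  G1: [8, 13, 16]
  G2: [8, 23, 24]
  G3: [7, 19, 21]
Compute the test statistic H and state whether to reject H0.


Step 1: Combine all N = 9 observations and assign midranks.
sorted (value, group, rank): (7,G3,1), (8,G1,2.5), (8,G2,2.5), (13,G1,4), (16,G1,5), (19,G3,6), (21,G3,7), (23,G2,8), (24,G2,9)
Step 2: Sum ranks within each group.
R_1 = 11.5 (n_1 = 3)
R_2 = 19.5 (n_2 = 3)
R_3 = 14 (n_3 = 3)
Step 3: H = 12/(N(N+1)) * sum(R_i^2/n_i) - 3(N+1)
     = 12/(9*10) * (11.5^2/3 + 19.5^2/3 + 14^2/3) - 3*10
     = 0.133333 * 236.167 - 30
     = 1.488889.
Step 4: Ties present; correction factor C = 1 - 6/(9^3 - 9) = 0.991667. Corrected H = 1.488889 / 0.991667 = 1.501401.
Step 5: Under H0, H ~ chi^2(2); p-value = 0.472036.
Step 6: alpha = 0.05. fail to reject H0.

H = 1.5014, df = 2, p = 0.472036, fail to reject H0.


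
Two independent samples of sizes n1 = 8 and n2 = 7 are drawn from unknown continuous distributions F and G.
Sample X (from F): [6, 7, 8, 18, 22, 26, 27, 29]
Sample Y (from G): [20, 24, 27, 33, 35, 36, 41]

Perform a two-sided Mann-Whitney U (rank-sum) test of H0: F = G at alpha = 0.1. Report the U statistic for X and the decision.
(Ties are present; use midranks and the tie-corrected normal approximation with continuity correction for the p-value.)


Step 1: Combine and sort all 15 observations; assign midranks.
sorted (value, group): (6,X), (7,X), (8,X), (18,X), (20,Y), (22,X), (24,Y), (26,X), (27,X), (27,Y), (29,X), (33,Y), (35,Y), (36,Y), (41,Y)
ranks: 6->1, 7->2, 8->3, 18->4, 20->5, 22->6, 24->7, 26->8, 27->9.5, 27->9.5, 29->11, 33->12, 35->13, 36->14, 41->15
Step 2: Rank sum for X: R1 = 1 + 2 + 3 + 4 + 6 + 8 + 9.5 + 11 = 44.5.
Step 3: U_X = R1 - n1(n1+1)/2 = 44.5 - 8*9/2 = 44.5 - 36 = 8.5.
       U_Y = n1*n2 - U_X = 56 - 8.5 = 47.5.
Step 4: Ties are present, so use the tie-corrected normal approximation (with continuity correction) for the p-value.
Step 5: p-value = 0.027751; compare to alpha = 0.1. reject H0.

U_X = 8.5, p = 0.027751, reject H0 at alpha = 0.1.


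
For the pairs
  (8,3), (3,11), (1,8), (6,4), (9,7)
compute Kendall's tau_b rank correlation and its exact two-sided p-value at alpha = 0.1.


Step 1: Enumerate the 10 unordered pairs (i,j) with i<j and classify each by sign(x_j-x_i) * sign(y_j-y_i).
  (1,2):dx=-5,dy=+8->D; (1,3):dx=-7,dy=+5->D; (1,4):dx=-2,dy=+1->D; (1,5):dx=+1,dy=+4->C
  (2,3):dx=-2,dy=-3->C; (2,4):dx=+3,dy=-7->D; (2,5):dx=+6,dy=-4->D; (3,4):dx=+5,dy=-4->D
  (3,5):dx=+8,dy=-1->D; (4,5):dx=+3,dy=+3->C
Step 2: C = 3, D = 7, total pairs = 10.
Step 3: tau = (C - D)/(n(n-1)/2) = (3 - 7)/10 = -0.400000.
Step 4: Exact two-sided p-value (enumerate n! = 120 permutations of y under H0): p = 0.483333.
Step 5: alpha = 0.1. fail to reject H0.

tau_b = -0.4000 (C=3, D=7), p = 0.483333, fail to reject H0.


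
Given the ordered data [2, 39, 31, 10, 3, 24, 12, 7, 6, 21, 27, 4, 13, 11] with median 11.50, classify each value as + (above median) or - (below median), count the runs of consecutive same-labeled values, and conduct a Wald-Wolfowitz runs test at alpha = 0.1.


Step 1: Compute median = 11.50; label A = above, B = below.
Labels in order: BAABBAABBAABAB  (n_A = 7, n_B = 7)
Step 2: Count runs R = 9.
Step 3: Under H0 (random ordering), E[R] = 2*n_A*n_B/(n_A+n_B) + 1 = 2*7*7/14 + 1 = 8.0000.
        Var[R] = 2*n_A*n_B*(2*n_A*n_B - n_A - n_B) / ((n_A+n_B)^2 * (n_A+n_B-1)) = 8232/2548 = 3.2308.
        SD[R] = 1.7974.
Step 4: Continuity-corrected z = (R - 0.5 - E[R]) / SD[R] = (9 - 0.5 - 8.0000) / 1.7974 = 0.2782.
Step 5: Two-sided p-value via normal approximation = 2*(1 - Phi(|z|)) = 0.780879.
Step 6: alpha = 0.1. fail to reject H0.

R = 9, z = 0.2782, p = 0.780879, fail to reject H0.


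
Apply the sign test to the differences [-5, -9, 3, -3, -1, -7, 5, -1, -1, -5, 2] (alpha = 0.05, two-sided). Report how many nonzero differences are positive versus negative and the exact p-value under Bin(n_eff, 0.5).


Step 1: Discard zero differences. Original n = 11; n_eff = number of nonzero differences = 11.
Nonzero differences (with sign): -5, -9, +3, -3, -1, -7, +5, -1, -1, -5, +2
Step 2: Count signs: positive = 3, negative = 8.
Step 3: Under H0: P(positive) = 0.5, so the number of positives S ~ Bin(11, 0.5).
Step 4: Two-sided exact p-value = sum of Bin(11,0.5) probabilities at or below the observed probability = 0.226562.
Step 5: alpha = 0.05. fail to reject H0.

n_eff = 11, pos = 3, neg = 8, p = 0.226562, fail to reject H0.


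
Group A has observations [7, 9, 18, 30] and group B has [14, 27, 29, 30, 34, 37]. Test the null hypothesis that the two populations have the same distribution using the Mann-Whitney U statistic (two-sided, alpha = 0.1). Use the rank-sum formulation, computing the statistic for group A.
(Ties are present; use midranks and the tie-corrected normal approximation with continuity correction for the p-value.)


Step 1: Combine and sort all 10 observations; assign midranks.
sorted (value, group): (7,X), (9,X), (14,Y), (18,X), (27,Y), (29,Y), (30,X), (30,Y), (34,Y), (37,Y)
ranks: 7->1, 9->2, 14->3, 18->4, 27->5, 29->6, 30->7.5, 30->7.5, 34->9, 37->10
Step 2: Rank sum for X: R1 = 1 + 2 + 4 + 7.5 = 14.5.
Step 3: U_X = R1 - n1(n1+1)/2 = 14.5 - 4*5/2 = 14.5 - 10 = 4.5.
       U_Y = n1*n2 - U_X = 24 - 4.5 = 19.5.
Step 4: Ties are present, so use the tie-corrected normal approximation (with continuity correction) for the p-value.
Step 5: p-value = 0.134407; compare to alpha = 0.1. fail to reject H0.

U_X = 4.5, p = 0.134407, fail to reject H0 at alpha = 0.1.


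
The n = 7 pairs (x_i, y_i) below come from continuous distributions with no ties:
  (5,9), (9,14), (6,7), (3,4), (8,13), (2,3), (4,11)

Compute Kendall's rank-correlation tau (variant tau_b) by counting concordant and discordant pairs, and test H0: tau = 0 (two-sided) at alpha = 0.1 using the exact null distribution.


Step 1: Enumerate the 21 unordered pairs (i,j) with i<j and classify each by sign(x_j-x_i) * sign(y_j-y_i).
  (1,2):dx=+4,dy=+5->C; (1,3):dx=+1,dy=-2->D; (1,4):dx=-2,dy=-5->C; (1,5):dx=+3,dy=+4->C
  (1,6):dx=-3,dy=-6->C; (1,7):dx=-1,dy=+2->D; (2,3):dx=-3,dy=-7->C; (2,4):dx=-6,dy=-10->C
  (2,5):dx=-1,dy=-1->C; (2,6):dx=-7,dy=-11->C; (2,7):dx=-5,dy=-3->C; (3,4):dx=-3,dy=-3->C
  (3,5):dx=+2,dy=+6->C; (3,6):dx=-4,dy=-4->C; (3,7):dx=-2,dy=+4->D; (4,5):dx=+5,dy=+9->C
  (4,6):dx=-1,dy=-1->C; (4,7):dx=+1,dy=+7->C; (5,6):dx=-6,dy=-10->C; (5,7):dx=-4,dy=-2->C
  (6,7):dx=+2,dy=+8->C
Step 2: C = 18, D = 3, total pairs = 21.
Step 3: tau = (C - D)/(n(n-1)/2) = (18 - 3)/21 = 0.714286.
Step 4: Exact two-sided p-value (enumerate n! = 5040 permutations of y under H0): p = 0.030159.
Step 5: alpha = 0.1. reject H0.

tau_b = 0.7143 (C=18, D=3), p = 0.030159, reject H0.


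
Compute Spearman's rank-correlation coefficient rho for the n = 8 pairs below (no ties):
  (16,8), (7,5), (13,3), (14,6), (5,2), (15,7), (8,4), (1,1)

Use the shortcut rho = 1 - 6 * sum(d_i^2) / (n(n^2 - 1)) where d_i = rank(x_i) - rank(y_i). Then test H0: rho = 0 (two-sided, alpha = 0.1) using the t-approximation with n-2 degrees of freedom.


Step 1: Rank x and y separately (midranks; no ties here).
rank(x): 16->8, 7->3, 13->5, 14->6, 5->2, 15->7, 8->4, 1->1
rank(y): 8->8, 5->5, 3->3, 6->6, 2->2, 7->7, 4->4, 1->1
Step 2: d_i = R_x(i) - R_y(i); compute d_i^2.
  (8-8)^2=0, (3-5)^2=4, (5-3)^2=4, (6-6)^2=0, (2-2)^2=0, (7-7)^2=0, (4-4)^2=0, (1-1)^2=0
sum(d^2) = 8.
Step 3: rho = 1 - 6*8 / (8*(8^2 - 1)) = 1 - 48/504 = 0.904762.
Step 4: Under H0, t = rho * sqrt((n-2)/(1-rho^2)) = 5.2034 ~ t(6).
Step 5: Two-sided p-value from the t-distribution with 6 df = 0.002008.
Step 6: alpha = 0.1. reject H0.

rho = 0.9048, p = 0.002008, reject H0 at alpha = 0.1.


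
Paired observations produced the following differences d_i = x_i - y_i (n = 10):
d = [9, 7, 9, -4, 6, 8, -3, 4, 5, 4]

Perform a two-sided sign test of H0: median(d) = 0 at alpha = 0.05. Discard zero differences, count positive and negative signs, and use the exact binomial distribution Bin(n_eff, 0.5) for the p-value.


Step 1: Discard zero differences. Original n = 10; n_eff = number of nonzero differences = 10.
Nonzero differences (with sign): +9, +7, +9, -4, +6, +8, -3, +4, +5, +4
Step 2: Count signs: positive = 8, negative = 2.
Step 3: Under H0: P(positive) = 0.5, so the number of positives S ~ Bin(10, 0.5).
Step 4: Two-sided exact p-value = sum of Bin(10,0.5) probabilities at or below the observed probability = 0.109375.
Step 5: alpha = 0.05. fail to reject H0.

n_eff = 10, pos = 8, neg = 2, p = 0.109375, fail to reject H0.


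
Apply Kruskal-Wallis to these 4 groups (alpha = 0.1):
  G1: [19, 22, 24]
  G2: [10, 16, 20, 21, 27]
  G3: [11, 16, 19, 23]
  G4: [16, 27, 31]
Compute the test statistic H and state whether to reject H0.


Step 1: Combine all N = 15 observations and assign midranks.
sorted (value, group, rank): (10,G2,1), (11,G3,2), (16,G2,4), (16,G3,4), (16,G4,4), (19,G1,6.5), (19,G3,6.5), (20,G2,8), (21,G2,9), (22,G1,10), (23,G3,11), (24,G1,12), (27,G2,13.5), (27,G4,13.5), (31,G4,15)
Step 2: Sum ranks within each group.
R_1 = 28.5 (n_1 = 3)
R_2 = 35.5 (n_2 = 5)
R_3 = 23.5 (n_3 = 4)
R_4 = 32.5 (n_4 = 3)
Step 3: H = 12/(N(N+1)) * sum(R_i^2/n_i) - 3(N+1)
     = 12/(15*16) * (28.5^2/3 + 35.5^2/5 + 23.5^2/4 + 32.5^2/3) - 3*16
     = 0.050000 * 1012.95 - 48
     = 2.647292.
Step 4: Ties present; correction factor C = 1 - 36/(15^3 - 15) = 0.989286. Corrected H = 2.647292 / 0.989286 = 2.675963.
Step 5: Under H0, H ~ chi^2(3); p-value = 0.444328.
Step 6: alpha = 0.1. fail to reject H0.

H = 2.6760, df = 3, p = 0.444328, fail to reject H0.


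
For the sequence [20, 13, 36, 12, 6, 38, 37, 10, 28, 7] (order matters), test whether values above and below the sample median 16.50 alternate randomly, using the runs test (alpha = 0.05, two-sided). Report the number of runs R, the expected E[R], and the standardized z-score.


Step 1: Compute median = 16.50; label A = above, B = below.
Labels in order: ABABBAABAB  (n_A = 5, n_B = 5)
Step 2: Count runs R = 8.
Step 3: Under H0 (random ordering), E[R] = 2*n_A*n_B/(n_A+n_B) + 1 = 2*5*5/10 + 1 = 6.0000.
        Var[R] = 2*n_A*n_B*(2*n_A*n_B - n_A - n_B) / ((n_A+n_B)^2 * (n_A+n_B-1)) = 2000/900 = 2.2222.
        SD[R] = 1.4907.
Step 4: Continuity-corrected z = (R - 0.5 - E[R]) / SD[R] = (8 - 0.5 - 6.0000) / 1.4907 = 1.0062.
Step 5: Two-sided p-value via normal approximation = 2*(1 - Phi(|z|)) = 0.314305.
Step 6: alpha = 0.05. fail to reject H0.

R = 8, z = 1.0062, p = 0.314305, fail to reject H0.


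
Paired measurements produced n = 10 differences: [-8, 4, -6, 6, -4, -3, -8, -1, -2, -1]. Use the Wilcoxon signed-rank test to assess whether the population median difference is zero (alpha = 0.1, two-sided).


Step 1: Drop any zero differences (none here) and take |d_i|.
|d| = [8, 4, 6, 6, 4, 3, 8, 1, 2, 1]
Step 2: Midrank |d_i| (ties get averaged ranks).
ranks: |8|->9.5, |4|->5.5, |6|->7.5, |6|->7.5, |4|->5.5, |3|->4, |8|->9.5, |1|->1.5, |2|->3, |1|->1.5
Step 3: Attach original signs; sum ranks with positive sign and with negative sign.
W+ = 5.5 + 7.5 = 13
W- = 9.5 + 7.5 + 5.5 + 4 + 9.5 + 1.5 + 3 + 1.5 = 42
(Check: W+ + W- = 55 should equal n(n+1)/2 = 55.)
Step 4: Test statistic W = min(W+, W-) = 13.
Step 5: Ties in |d|, so use the tie-corrected normal approximation.
        E[W] = n(n+1)/4 = 10*11/4 = 27.5.
        Tie groups: |d|=1 (t=2), |d|=4 (t=2), |d|=6 (t=2), |d|=8 (t=2); sum(t^3 - t) = 24.
        Var[W] = n(n+1)(2n+1)/24 - sum(t^3-t)/48 = 2310/24 - 24/48 = 95.75.
        z = (W - E[W]) / sqrt(Var[W]) = (13 - 27.5) / 9.7852 = -1.4818.
        Two-sided p = 2*Phi(z) = 0.138385.
Step 6: alpha = 0.1. fail to reject H0.

W+ = 13, W- = 42, W = min = 13, p = 0.138385, fail to reject H0.


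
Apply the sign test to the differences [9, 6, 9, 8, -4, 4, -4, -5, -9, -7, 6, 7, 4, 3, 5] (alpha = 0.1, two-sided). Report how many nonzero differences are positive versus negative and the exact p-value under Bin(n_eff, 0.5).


Step 1: Discard zero differences. Original n = 15; n_eff = number of nonzero differences = 15.
Nonzero differences (with sign): +9, +6, +9, +8, -4, +4, -4, -5, -9, -7, +6, +7, +4, +3, +5
Step 2: Count signs: positive = 10, negative = 5.
Step 3: Under H0: P(positive) = 0.5, so the number of positives S ~ Bin(15, 0.5).
Step 4: Two-sided exact p-value = sum of Bin(15,0.5) probabilities at or below the observed probability = 0.301758.
Step 5: alpha = 0.1. fail to reject H0.

n_eff = 15, pos = 10, neg = 5, p = 0.301758, fail to reject H0.


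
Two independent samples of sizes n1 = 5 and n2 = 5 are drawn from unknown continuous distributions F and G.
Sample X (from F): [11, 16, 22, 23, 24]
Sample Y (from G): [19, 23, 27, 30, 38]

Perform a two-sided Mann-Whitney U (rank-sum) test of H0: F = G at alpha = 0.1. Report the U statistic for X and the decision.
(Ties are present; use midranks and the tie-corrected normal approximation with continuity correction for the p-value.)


Step 1: Combine and sort all 10 observations; assign midranks.
sorted (value, group): (11,X), (16,X), (19,Y), (22,X), (23,X), (23,Y), (24,X), (27,Y), (30,Y), (38,Y)
ranks: 11->1, 16->2, 19->3, 22->4, 23->5.5, 23->5.5, 24->7, 27->8, 30->9, 38->10
Step 2: Rank sum for X: R1 = 1 + 2 + 4 + 5.5 + 7 = 19.5.
Step 3: U_X = R1 - n1(n1+1)/2 = 19.5 - 5*6/2 = 19.5 - 15 = 4.5.
       U_Y = n1*n2 - U_X = 25 - 4.5 = 20.5.
Step 4: Ties are present, so use the tie-corrected normal approximation (with continuity correction) for the p-value.
Step 5: p-value = 0.116074; compare to alpha = 0.1. fail to reject H0.

U_X = 4.5, p = 0.116074, fail to reject H0 at alpha = 0.1.


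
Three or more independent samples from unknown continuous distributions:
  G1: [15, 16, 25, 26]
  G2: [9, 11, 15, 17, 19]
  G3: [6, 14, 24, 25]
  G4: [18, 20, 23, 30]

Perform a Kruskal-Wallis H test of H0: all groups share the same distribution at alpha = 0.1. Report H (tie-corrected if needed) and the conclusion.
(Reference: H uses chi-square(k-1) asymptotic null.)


Step 1: Combine all N = 17 observations and assign midranks.
sorted (value, group, rank): (6,G3,1), (9,G2,2), (11,G2,3), (14,G3,4), (15,G1,5.5), (15,G2,5.5), (16,G1,7), (17,G2,8), (18,G4,9), (19,G2,10), (20,G4,11), (23,G4,12), (24,G3,13), (25,G1,14.5), (25,G3,14.5), (26,G1,16), (30,G4,17)
Step 2: Sum ranks within each group.
R_1 = 43 (n_1 = 4)
R_2 = 28.5 (n_2 = 5)
R_3 = 32.5 (n_3 = 4)
R_4 = 49 (n_4 = 4)
Step 3: H = 12/(N(N+1)) * sum(R_i^2/n_i) - 3(N+1)
     = 12/(17*18) * (43^2/4 + 28.5^2/5 + 32.5^2/4 + 49^2/4) - 3*18
     = 0.039216 * 1489.01 - 54
     = 4.392647.
Step 4: Ties present; correction factor C = 1 - 12/(17^3 - 17) = 0.997549. Corrected H = 4.392647 / 0.997549 = 4.403440.
Step 5: Under H0, H ~ chi^2(3); p-value = 0.221067.
Step 6: alpha = 0.1. fail to reject H0.

H = 4.4034, df = 3, p = 0.221067, fail to reject H0.


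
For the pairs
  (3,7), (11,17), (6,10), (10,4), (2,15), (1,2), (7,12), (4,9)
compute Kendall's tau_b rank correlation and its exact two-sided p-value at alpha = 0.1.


Step 1: Enumerate the 28 unordered pairs (i,j) with i<j and classify each by sign(x_j-x_i) * sign(y_j-y_i).
  (1,2):dx=+8,dy=+10->C; (1,3):dx=+3,dy=+3->C; (1,4):dx=+7,dy=-3->D; (1,5):dx=-1,dy=+8->D
  (1,6):dx=-2,dy=-5->C; (1,7):dx=+4,dy=+5->C; (1,8):dx=+1,dy=+2->C; (2,3):dx=-5,dy=-7->C
  (2,4):dx=-1,dy=-13->C; (2,5):dx=-9,dy=-2->C; (2,6):dx=-10,dy=-15->C; (2,7):dx=-4,dy=-5->C
  (2,8):dx=-7,dy=-8->C; (3,4):dx=+4,dy=-6->D; (3,5):dx=-4,dy=+5->D; (3,6):dx=-5,dy=-8->C
  (3,7):dx=+1,dy=+2->C; (3,8):dx=-2,dy=-1->C; (4,5):dx=-8,dy=+11->D; (4,6):dx=-9,dy=-2->C
  (4,7):dx=-3,dy=+8->D; (4,8):dx=-6,dy=+5->D; (5,6):dx=-1,dy=-13->C; (5,7):dx=+5,dy=-3->D
  (5,8):dx=+2,dy=-6->D; (6,7):dx=+6,dy=+10->C; (6,8):dx=+3,dy=+7->C; (7,8):dx=-3,dy=-3->C
Step 2: C = 19, D = 9, total pairs = 28.
Step 3: tau = (C - D)/(n(n-1)/2) = (19 - 9)/28 = 0.357143.
Step 4: Exact two-sided p-value (enumerate n! = 40320 permutations of y under H0): p = 0.275099.
Step 5: alpha = 0.1. fail to reject H0.

tau_b = 0.3571 (C=19, D=9), p = 0.275099, fail to reject H0.
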